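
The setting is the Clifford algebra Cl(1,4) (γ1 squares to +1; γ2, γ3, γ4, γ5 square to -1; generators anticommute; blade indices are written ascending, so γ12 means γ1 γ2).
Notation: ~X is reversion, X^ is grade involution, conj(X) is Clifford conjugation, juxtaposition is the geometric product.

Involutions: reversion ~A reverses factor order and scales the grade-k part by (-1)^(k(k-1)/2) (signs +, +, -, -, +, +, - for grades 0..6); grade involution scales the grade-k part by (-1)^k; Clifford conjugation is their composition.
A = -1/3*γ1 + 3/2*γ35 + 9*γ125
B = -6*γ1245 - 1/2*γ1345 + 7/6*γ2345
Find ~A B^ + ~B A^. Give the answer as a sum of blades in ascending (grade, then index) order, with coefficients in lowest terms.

first term: 54*γ4 + 3/4*γ14 - 7/4*γ24 + 21/2*γ134 - 9/2*γ234 + 2*γ245 + 1/6*γ345 + 9*γ1234 - 7/18*γ12345
second term: -54*γ4 - 3/4*γ14 + 7/4*γ24 + 21/2*γ134 - 9/2*γ234 + 2*γ245 + 1/6*γ345 + 9*γ1234 + 7/18*γ12345
Answer: 21*γ134 - 9*γ234 + 4*γ245 + 1/3*γ345 + 18*γ1234


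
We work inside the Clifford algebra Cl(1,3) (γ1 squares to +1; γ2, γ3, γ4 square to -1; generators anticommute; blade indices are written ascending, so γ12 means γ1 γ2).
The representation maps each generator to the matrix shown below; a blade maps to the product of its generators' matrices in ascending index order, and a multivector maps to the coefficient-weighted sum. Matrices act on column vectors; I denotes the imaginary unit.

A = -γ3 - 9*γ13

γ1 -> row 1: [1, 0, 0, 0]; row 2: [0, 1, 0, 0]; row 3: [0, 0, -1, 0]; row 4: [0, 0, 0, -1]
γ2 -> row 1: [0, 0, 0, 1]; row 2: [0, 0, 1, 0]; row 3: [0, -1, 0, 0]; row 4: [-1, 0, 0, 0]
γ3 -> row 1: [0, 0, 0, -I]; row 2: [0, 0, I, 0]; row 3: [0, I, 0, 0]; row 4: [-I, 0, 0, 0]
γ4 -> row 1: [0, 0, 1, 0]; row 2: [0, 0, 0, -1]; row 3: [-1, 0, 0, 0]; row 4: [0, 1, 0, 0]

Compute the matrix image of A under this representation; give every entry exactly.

Bivector images (products of the table entries): rho(γ13) = rho(γ1)rho(γ3) = row 1: [0, 0, 0, -I]; row 2: [0, 0, I, 0]; row 3: [0, -I, 0, 0]; row 4: [I, 0, 0, 0].
M = (-1)*rho(γ3) + (-9)*rho(γ13), summed entrywise:
Answer: row 1: [0, 0, 0, 10*I]; row 2: [0, 0, -10*I, 0]; row 3: [0, 8*I, 0, 0]; row 4: [-8*I, 0, 0, 0]


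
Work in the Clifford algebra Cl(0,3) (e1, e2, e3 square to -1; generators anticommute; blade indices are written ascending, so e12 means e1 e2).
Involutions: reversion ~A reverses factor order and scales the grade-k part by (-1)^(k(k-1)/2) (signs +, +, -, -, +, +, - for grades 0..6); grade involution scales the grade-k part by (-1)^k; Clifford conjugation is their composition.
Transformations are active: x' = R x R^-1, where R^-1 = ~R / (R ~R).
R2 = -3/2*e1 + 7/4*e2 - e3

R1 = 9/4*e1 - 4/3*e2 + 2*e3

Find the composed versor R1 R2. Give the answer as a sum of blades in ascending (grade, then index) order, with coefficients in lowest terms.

Distribute over the terms of R1 (each basis-blade product reordered to ascending indices, repeated generators contracted through their squares):
(9/4*e1) R2 = 27/8 + 63/16*e12 - 9/4*e13
(-4/3*e2) R2 = 7/3 - 2*e12 + 4/3*e23
(2*e3) R2 = 2 + 3*e13 - 7/2*e23
Summing the partial products and collecting blades:
Answer: 185/24 + 31/16*e12 + 3/4*e13 - 13/6*e23


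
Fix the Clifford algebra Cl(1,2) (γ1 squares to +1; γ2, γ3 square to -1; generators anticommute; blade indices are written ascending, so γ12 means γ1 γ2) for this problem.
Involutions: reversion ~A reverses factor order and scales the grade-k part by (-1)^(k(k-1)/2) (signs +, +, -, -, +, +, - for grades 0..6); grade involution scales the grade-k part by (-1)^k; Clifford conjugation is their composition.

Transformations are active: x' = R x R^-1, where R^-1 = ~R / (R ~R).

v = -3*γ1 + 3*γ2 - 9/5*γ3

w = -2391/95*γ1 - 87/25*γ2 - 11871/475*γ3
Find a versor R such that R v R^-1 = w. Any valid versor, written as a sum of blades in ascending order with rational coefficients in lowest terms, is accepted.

Construction: equal norms (both -81/25) license R = v + w = -2676/95*γ1 - 12/25*γ2 - 12726/475*γ3 — nothing changes along that direction, while (v - w)/2 changes sign, so v maps onto w.
Answer: -2676/95*γ1 - 12/25*γ2 - 12726/475*γ3


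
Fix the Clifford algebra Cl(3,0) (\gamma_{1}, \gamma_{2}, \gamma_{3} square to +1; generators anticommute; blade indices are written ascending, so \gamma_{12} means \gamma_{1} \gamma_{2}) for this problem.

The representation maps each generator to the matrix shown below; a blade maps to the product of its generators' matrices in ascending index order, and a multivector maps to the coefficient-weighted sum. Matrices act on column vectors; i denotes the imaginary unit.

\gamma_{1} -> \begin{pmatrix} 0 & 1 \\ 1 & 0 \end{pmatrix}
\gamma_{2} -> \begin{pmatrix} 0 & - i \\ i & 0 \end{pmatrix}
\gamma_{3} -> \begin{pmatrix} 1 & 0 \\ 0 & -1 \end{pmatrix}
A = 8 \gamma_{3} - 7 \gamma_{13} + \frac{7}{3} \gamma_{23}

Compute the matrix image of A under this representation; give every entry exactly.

Bivector images (products of the table entries): rho(\gamma_{13}) = rho(\gamma_{1})rho(\gamma_{3}) = \begin{pmatrix} 0 & -1 \\ 1 & 0 \end{pmatrix}; rho(\gamma_{23}) = rho(\gamma_{2})rho(\gamma_{3}) = \begin{pmatrix} 0 & i \\ i & 0 \end{pmatrix}.
M = (8)*rho(\gamma_{3}) + (-7)*rho(\gamma_{13}) + (\frac{7}{3})*rho(\gamma_{23}), summed entrywise:
Answer: \begin{pmatrix} 8 & 7 + \frac{7 i}{3} \\ -7 + \frac{7 i}{3} & -8 \end{pmatrix}


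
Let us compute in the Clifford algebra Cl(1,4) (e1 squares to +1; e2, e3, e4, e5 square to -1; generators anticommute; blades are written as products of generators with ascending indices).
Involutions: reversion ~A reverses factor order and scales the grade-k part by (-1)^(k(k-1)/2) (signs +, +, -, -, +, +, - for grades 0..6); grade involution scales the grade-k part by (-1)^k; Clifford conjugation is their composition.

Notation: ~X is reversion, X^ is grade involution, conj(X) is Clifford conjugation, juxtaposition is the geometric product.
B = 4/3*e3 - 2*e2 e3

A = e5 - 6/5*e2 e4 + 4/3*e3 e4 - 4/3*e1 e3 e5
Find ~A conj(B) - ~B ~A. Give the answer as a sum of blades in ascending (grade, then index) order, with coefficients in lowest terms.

first term: 16/9*e4 - 16/9*e1 e5 - 8/3*e2 e4 - 12/5*e3 e4 + 4/3*e3 e5 + 8/3*e1 e2 e5 + 8/5*e2 e3 e4 + 2*e2 e3 e5
second term: 16/9*e4 + 16/9*e1 e5 + 8/3*e2 e4 + 12/5*e3 e4 + 4/3*e3 e5 - 8/3*e1 e2 e5 - 8/5*e2 e3 e4 + 2*e2 e3 e5
Answer: -32/9*e1 e5 - 16/3*e2 e4 - 24/5*e3 e4 + 16/3*e1 e2 e5 + 16/5*e2 e3 e4


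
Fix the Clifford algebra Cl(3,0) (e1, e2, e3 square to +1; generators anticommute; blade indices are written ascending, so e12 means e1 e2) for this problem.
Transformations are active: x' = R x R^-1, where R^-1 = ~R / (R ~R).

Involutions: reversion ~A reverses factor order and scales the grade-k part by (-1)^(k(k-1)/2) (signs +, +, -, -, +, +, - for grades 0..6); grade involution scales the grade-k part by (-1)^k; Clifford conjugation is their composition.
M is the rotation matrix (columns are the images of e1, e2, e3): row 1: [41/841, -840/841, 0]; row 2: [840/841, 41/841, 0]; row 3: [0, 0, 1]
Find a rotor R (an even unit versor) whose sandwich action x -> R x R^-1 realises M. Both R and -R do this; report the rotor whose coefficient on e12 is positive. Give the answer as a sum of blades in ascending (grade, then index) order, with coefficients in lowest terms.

Method: write R = a + b12*e12 + b13*e13 + b23*e23 with a^2 + b12^2 + b13^2 + b23^2 = 1 (so R^-1 = ~R). Expanding the columns R e_j ~R gives tr M = 4a^2 - 1 and, from the antisymmetric part, M21 - M12 = -4a*b12, M13 - M31 = 4a*b13, M32 - M23 = -4a*b23.
Here tr M = 923/841, so a^2 = (1 + tr M)/4 = 441/841 and a = ±21/29. Taking a = 21/29: M21 - M12 = 1680/841, M13 - M31 = 0, M32 - M23 = 0, giving b12 = -20/29, b13 = 0, b23 = 0, i.e. R = 21/29 - 20/29*e12.
Its e12 coefficient is negative, so report the other preimage -R.
Answer: -21/29 + 20/29*e12. Sheet selection: the two-to-one cover makes ±R indistinguishable at the matrix level (trace 923/841), so uniqueness comes from the required sign on e12.


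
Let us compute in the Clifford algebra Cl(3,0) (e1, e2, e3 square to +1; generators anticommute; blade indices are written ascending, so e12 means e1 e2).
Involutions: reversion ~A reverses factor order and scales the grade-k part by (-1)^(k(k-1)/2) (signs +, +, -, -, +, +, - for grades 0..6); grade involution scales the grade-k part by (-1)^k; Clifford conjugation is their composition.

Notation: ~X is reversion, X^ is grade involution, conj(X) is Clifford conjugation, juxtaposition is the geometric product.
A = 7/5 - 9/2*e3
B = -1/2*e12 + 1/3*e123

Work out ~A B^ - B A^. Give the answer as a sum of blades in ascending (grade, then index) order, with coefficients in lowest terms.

first term: 4/5*e12 + 107/60*e123
second term: 4/5*e12 - 107/60*e123
Answer: 107/30*e123


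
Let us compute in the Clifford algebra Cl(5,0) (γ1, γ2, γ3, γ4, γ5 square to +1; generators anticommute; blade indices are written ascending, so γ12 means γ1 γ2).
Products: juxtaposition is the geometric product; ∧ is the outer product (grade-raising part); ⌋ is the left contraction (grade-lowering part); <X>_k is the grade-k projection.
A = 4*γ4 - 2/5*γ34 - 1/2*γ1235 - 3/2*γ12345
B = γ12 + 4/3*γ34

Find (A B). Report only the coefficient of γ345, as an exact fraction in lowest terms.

step 1: 8/15 - 16/3*γ3 + 1/2*γ35 + 4*γ124 + 2*γ125 + 3/2*γ345 - 2/5*γ1234 - 2/3*γ1245
Answer: 3/2


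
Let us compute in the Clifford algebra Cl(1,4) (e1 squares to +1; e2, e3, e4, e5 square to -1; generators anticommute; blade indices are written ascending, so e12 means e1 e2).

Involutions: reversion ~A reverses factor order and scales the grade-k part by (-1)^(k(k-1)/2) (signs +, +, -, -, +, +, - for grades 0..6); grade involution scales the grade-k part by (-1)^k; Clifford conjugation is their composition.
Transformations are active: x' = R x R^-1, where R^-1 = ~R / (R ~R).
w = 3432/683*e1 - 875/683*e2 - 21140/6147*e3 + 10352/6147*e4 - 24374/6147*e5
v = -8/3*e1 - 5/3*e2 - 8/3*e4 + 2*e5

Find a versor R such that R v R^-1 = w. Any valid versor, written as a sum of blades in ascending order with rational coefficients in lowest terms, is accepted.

Sketch: the shared square -61/9 makes R = v + w = 4832/2049*e1 - 6040/2049*e2 - 21140/6147*e3 - 6040/6147*e4 - 12080/6147*e5 the natural versor; its sandwich fixes that direction, negates (v - w)/2, and sends v to w.
Answer: 4832/2049*e1 - 6040/2049*e2 - 21140/6147*e3 - 6040/6147*e4 - 12080/6147*e5


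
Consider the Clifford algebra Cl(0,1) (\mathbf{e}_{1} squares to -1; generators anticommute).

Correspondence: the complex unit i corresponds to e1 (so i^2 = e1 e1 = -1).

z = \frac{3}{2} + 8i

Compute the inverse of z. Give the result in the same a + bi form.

In blades: z = \frac{3}{2} + 8 e_{1}.
With qbar = \frac{3}{2} - 8 e_{1} (scalar fixed, mapped units negated), z qbar = \frac{265}{4} (the sum of squared coefficients), so z^-1 = qbar / (\frac{265}{4}) = \frac{6}{265} - \frac{32}{265} e_{1}; translating back:
Answer: \frac{6}{265} - \frac{32}{265}i


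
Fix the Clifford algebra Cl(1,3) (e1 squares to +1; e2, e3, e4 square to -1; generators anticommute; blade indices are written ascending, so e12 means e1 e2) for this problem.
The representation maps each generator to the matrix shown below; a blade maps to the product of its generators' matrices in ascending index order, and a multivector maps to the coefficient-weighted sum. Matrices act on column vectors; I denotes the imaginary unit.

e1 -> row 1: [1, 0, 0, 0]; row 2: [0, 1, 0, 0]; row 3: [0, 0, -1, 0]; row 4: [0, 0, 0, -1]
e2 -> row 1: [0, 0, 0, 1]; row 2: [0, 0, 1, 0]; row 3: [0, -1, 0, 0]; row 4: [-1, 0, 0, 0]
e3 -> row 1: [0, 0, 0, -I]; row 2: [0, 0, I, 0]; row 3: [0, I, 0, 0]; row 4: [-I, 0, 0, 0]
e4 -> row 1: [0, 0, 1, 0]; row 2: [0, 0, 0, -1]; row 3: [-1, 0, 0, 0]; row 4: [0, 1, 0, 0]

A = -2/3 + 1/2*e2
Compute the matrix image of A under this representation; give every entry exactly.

M = (-2/3)*1 + (1/2)*rho(e2), summed entrywise (1 is the identity matrix):
Answer: row 1: [-2/3, 0, 0, 1/2]; row 2: [0, -2/3, 1/2, 0]; row 3: [0, -1/2, -2/3, 0]; row 4: [-1/2, 0, 0, -2/3]


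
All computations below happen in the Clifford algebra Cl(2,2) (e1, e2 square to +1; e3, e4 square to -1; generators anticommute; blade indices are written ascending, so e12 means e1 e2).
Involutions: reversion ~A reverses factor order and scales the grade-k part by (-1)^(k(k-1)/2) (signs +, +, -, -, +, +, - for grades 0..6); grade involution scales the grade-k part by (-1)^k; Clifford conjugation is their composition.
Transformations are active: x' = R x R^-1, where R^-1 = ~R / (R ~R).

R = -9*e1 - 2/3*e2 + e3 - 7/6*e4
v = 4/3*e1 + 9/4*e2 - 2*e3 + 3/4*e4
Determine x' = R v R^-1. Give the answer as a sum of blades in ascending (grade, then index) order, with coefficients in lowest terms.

~R = -9*e1 - 2/3*e2 + e3 - 7/6*e4, and R ~R = 949/12, so R^-1 = ~R / (949/12).
R v = -85/8 - 697/36*e12 + 50/3*e13 - 187/36*e14 - 11/12*e23 + 17/8*e24 - 19/12*e34
Answer: 3089/2847*e1 - 7861/3796*e2 + 1643/949*e3 - 1657/3796*e4


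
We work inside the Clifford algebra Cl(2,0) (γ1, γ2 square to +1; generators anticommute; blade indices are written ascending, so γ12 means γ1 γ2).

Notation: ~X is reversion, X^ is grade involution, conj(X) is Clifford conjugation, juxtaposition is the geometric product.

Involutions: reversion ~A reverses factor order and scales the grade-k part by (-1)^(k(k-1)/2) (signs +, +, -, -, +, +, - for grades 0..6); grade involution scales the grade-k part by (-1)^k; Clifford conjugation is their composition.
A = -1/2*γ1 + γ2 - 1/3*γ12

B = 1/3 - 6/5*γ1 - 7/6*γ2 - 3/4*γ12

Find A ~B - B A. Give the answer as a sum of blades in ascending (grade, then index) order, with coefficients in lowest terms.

first term: -19/60 - 19/36*γ1 - 53/120*γ2 + 301/180*γ12
second term: -49/60 - 47/36*γ1 + 43/120*γ2 - 341/180*γ12
Answer: 1/2 + 7/9*γ1 - 4/5*γ2 + 107/30*γ12


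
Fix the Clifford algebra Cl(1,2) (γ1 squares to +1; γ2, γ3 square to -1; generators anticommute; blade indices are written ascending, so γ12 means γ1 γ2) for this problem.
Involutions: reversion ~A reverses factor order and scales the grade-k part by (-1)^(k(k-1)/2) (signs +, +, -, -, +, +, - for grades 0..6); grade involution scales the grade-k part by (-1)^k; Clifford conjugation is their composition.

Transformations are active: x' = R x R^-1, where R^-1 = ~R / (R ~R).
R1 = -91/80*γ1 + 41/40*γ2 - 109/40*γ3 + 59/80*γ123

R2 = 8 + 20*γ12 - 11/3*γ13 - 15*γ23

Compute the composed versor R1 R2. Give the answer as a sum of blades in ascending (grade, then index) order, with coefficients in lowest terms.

Distribute over the terms of R1 (each basis-blade product reordered to ascending indices, repeated generators contracted through their squares):
(-91/80*γ1) R2 = -91/10*γ1 - 91/4*γ2 + 1001/240*γ3 + 273/16*γ123
(41/40*γ2) R2 = 41/2*γ1 + 41/5*γ2 + 123/8*γ3 + 451/120*γ123
(-109/40*γ3) R2 = 1199/120*γ1 + 327/8*γ2 - 109/5*γ3 - 109/2*γ123
(59/80*γ123) R2 = 177/16*γ1 + 649/240*γ2 + 59/4*γ3 + 59/10*γ123
Summing the partial products and collecting blades:
Answer: 7789/240*γ1 + 6967/240*γ2 + 2999/240*γ3 - 6667/240*γ123


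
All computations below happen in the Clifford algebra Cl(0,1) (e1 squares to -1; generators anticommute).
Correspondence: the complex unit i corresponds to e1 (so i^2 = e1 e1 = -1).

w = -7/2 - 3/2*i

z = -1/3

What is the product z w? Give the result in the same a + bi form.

In blades: z = -1/3, w = -7/2 - 3/2*e1.
Distribute z over w term by term (generator squares from the signature, products reordered to ascending indices): (-1/3)*w = 7/6 + 1/2*e1.
Sum: 7/6 + 1/2*e1; translating back through the correspondence:
Answer: 7/6 + 1/2*i


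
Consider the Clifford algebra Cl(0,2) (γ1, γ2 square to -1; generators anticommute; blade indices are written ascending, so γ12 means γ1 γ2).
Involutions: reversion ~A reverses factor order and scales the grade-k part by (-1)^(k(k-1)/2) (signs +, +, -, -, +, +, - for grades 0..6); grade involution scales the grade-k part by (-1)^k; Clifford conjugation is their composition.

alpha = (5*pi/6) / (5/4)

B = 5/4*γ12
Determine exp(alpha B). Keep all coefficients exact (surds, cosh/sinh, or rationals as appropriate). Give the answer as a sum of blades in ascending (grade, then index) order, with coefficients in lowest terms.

B^2 = (5/4)^2*(γ12)^2 = 25/16*(-1) = -25/16 (a basis 2-blade squares to minus the product of its generators' squares).
B^2 = -25/16 — since the square is negative, the closed form is circular: l = 5/4, alpha*l = 5*pi/6, so exp(alpha B) = cos(5*pi/6) + (sin(5*pi/6)/(5/4))*B = -sqrt(3)/2 + (2/5)*B.
Answer: -sqrt(3)/2 + 1/2*γ12


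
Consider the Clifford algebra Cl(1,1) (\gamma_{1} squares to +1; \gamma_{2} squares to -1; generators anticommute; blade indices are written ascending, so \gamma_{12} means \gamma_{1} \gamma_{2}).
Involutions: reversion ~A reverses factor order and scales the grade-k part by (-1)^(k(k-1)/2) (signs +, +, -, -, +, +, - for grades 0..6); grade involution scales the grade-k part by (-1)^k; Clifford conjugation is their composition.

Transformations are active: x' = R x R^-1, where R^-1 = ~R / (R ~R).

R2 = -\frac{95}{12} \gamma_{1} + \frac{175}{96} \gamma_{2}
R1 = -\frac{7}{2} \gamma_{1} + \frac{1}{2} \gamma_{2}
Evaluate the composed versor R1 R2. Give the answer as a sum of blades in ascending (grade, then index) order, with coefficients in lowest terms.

Distribute over the terms of R1 (each basis-blade product reordered to ascending indices, repeated generators contracted through their squares):
(-\frac{7}{2} \gamma_{1}) R2 = \frac{665}{24} - \frac{1225}{192} \gamma_{12}
(\frac{1}{2} \gamma_{2}) R2 = -\frac{175}{192} + \frac{95}{24} \gamma_{12}
Summing the partial products and collecting blades:
Answer: \frac{1715}{64} - \frac{155}{64} \gamma_{12}


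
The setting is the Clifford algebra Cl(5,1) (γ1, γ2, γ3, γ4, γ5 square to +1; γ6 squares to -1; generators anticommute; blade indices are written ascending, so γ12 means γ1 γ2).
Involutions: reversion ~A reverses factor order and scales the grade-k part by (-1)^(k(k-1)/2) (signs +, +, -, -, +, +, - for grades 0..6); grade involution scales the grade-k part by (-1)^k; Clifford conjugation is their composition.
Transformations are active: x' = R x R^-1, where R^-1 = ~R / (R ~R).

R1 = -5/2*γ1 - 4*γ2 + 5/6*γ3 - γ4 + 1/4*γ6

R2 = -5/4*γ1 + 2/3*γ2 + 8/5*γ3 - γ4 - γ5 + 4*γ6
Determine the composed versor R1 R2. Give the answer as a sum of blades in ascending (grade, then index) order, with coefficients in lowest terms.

Distribute over the terms of R1 (each basis-blade product reordered to ascending indices, repeated generators contracted through their squares):
(-5/2*γ1) R2 = 25/8 - 5/3*γ12 - 4*γ13 + 5/2*γ14 + 5/2*γ15 - 10*γ16
(-4*γ2) R2 = -8/3 - 5*γ12 - 32/5*γ23 + 4*γ24 + 4*γ25 - 16*γ26
(5/6*γ3) R2 = 4/3 + 25/24*γ13 - 5/9*γ23 - 5/6*γ34 - 5/6*γ35 + 10/3*γ36
(-γ4) R2 = 1 - 5/4*γ14 + 2/3*γ24 + 8/5*γ34 + γ45 - 4*γ46
(1/4*γ6) R2 = -1 + 5/16*γ16 - 1/6*γ26 - 2/5*γ36 + 1/4*γ46 + 1/4*γ56
Summing the partial products and collecting blades:
Answer: 43/24 - 20/3*γ12 - 71/24*γ13 + 5/4*γ14 + 5/2*γ15 - 155/16*γ16 - 313/45*γ23 + 14/3*γ24 + 4*γ25 - 97/6*γ26 + 23/30*γ34 - 5/6*γ35 + 44/15*γ36 + γ45 - 15/4*γ46 + 1/4*γ56


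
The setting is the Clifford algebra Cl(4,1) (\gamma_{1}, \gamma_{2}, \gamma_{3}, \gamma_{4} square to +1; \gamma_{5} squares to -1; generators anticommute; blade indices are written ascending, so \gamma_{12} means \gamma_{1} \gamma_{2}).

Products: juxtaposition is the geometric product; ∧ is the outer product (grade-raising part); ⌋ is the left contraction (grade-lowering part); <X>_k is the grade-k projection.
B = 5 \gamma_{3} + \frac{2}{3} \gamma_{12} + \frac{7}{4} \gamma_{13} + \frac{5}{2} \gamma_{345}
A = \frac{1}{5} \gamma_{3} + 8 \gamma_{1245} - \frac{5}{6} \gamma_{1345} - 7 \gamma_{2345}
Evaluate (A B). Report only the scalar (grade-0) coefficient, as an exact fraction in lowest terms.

step 1: 1 - \frac{73}{30} \gamma_{1} - \frac{35}{2} \gamma_{2} - \frac{27}{8} \gamma_{45} + \frac{302}{15} \gamma_{123} - \frac{25}{6} \gamma_{145} - 35 \gamma_{245} - \frac{49}{4} \gamma_{1245} + \frac{14}{3} \gamma_{1345} - \frac{131}{9} \gamma_{2345} + 40 \gamma_{12345}
Answer: 1


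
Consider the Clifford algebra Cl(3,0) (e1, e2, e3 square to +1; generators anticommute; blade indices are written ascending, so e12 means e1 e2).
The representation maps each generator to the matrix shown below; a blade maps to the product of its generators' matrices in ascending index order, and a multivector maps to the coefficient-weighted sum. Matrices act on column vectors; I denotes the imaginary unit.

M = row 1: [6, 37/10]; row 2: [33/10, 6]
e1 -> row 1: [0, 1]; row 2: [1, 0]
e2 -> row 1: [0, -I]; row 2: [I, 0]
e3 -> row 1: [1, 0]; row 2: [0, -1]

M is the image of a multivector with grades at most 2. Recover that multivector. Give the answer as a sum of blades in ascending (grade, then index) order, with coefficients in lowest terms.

Method: 1, rho(e1), rho(e2), rho(e3) form a trace-orthogonal basis of the 2x2 complex matrices (tr(X Y) = 2 if X = Y, else 0), so M = m0*1 + m1*rho(e1) + m2*rho(e2) + m3*rho(e3) with m0 = tr(M)/2 = 6, m1 = tr(M rho(e1))/2 = 7/2, m2 = tr(M rho(e2))/2 = I/5, m3 = tr(M rho(e3))/2 = 0.
Multiplying table entries, the bivector images are rho(e12) = I*rho(e3), rho(e13) = -I*rho(e2), rho(e23) = I*rho(e1); with real blade coefficients the real parts of m0..m3 are the coefficients of 1, e1, e2, e3 and the imaginary parts give the bivectors (e23: Im m1, e13: -Im m2, e12: Im m3).
Answer: 6 + 7/2*e1 - 1/5*e13


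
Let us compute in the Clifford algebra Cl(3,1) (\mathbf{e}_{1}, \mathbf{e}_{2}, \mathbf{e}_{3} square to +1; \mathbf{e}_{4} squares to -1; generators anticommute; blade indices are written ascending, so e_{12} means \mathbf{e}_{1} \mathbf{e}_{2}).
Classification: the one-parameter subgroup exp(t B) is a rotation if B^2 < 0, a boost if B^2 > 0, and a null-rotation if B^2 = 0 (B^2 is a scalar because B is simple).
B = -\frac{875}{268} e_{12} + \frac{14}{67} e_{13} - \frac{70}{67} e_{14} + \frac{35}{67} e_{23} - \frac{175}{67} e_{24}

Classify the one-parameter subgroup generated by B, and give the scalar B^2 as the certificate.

B^2 term by term: the squares give (-\frac{875}{268})^2*(e_{12})^2 + (\frac{14}{67})^2*(e_{13})^2 + (-\frac{70}{67})^2*(e_{14})^2 + (\frac{35}{67})^2*(e_{23})^2 + (-\frac{175}{67})^2*(e_{24})^2 = \frac{765625}{71824}*(-1) + \frac{196}{4489}*(-1) + \frac{4900}{4489}*(+1) + \frac{1225}{4489}*(-1) + \frac{30625}{4489}*(+1) = -\frac{49}{16} (each basis 2-blade squares to minus the product of its generators' squares); cross terms between blades sharing an index anticommute and cancel; the commuting (index-disjoint) pairs give grade-4 terms 2*c*c'*(blade product), which cancel blade by blade — e_{1234}: \frac{4900}{4489} - \frac{4900}{4489} = 0 — confirming B is simple. So B^2 = -\frac{49}{16}.
Answer: rotation, certificate B^2 = -\frac{49}{16}. Certificate logic: -\frac{49}{16} is a conjugation-invariant scalar, so its sign fixes rotation versus boost versus null-rotation outright.


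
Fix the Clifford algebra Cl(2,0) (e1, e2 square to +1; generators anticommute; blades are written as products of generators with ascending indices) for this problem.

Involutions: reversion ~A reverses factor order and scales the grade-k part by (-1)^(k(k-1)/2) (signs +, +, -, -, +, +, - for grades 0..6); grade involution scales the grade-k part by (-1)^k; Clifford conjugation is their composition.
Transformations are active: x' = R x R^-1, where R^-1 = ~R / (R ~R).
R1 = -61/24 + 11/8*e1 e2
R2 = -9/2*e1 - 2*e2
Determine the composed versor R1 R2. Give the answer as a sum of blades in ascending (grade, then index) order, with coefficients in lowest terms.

Distribute over the terms of R1 (each basis-blade product reordered to ascending indices, repeated generators contracted through their squares):
(-61/24) R2 = 183/16*e1 + 61/12*e2
(11/8*e1 e2) R2 = -11/4*e1 + 99/16*e2
Summing the partial products and collecting blades:
Answer: 139/16*e1 + 541/48*e2


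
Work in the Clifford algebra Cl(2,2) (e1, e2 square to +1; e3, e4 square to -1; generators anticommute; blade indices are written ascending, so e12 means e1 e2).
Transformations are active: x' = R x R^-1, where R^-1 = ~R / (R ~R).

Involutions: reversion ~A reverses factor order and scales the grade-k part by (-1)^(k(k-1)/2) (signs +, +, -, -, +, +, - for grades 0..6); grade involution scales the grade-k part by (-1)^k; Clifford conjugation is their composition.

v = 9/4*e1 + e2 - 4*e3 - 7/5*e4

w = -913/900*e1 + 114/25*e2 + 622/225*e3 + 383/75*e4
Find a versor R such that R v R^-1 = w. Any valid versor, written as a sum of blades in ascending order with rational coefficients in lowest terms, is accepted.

Reasoning: v^2 = w^2 = -4759/400 since conjugation preserves the quadratic form; R = v + w = 278/225*e1 + 139/25*e2 - 278/225*e3 + 278/75*e4 is then valid when invertible, keeping its own part and reversing (v - w)/2.
Answer: 278/225*e1 + 139/25*e2 - 278/225*e3 + 278/75*e4


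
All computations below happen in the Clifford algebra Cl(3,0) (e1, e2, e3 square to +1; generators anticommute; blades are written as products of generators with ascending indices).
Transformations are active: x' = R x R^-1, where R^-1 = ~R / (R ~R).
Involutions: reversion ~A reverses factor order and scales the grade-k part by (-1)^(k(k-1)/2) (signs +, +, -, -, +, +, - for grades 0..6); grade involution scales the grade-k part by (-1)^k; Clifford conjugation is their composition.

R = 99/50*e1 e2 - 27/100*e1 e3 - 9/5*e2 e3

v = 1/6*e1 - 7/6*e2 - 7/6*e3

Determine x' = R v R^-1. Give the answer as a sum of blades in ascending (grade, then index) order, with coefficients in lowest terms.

~R = -99/50*e1 e2 + 27/100*e1 e3 + 9/5*e2 e3, and R ~R = 72333/10000, so R^-1 = ~R / (72333/10000).
R v = -399/200*e1 + 177/100*e2 - 411/200*e3 - 117/40*e1 e2 e3
Answer: 6907/5358*e1 + 5081/5358*e2 - 2329/5358*e3


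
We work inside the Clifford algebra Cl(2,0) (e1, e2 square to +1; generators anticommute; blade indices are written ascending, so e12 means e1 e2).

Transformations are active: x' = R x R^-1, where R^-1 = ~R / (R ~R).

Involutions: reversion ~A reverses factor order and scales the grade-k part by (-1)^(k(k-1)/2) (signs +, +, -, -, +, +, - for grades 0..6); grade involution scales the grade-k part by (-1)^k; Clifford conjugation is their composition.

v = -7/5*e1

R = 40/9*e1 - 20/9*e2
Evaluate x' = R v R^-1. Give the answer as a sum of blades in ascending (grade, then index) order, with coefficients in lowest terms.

~R = 40/9*e1 - 20/9*e2, and R ~R = 2000/81, so R^-1 = ~R / (2000/81).
R v = -56/9 - 28/9*e12
Answer: -21/25*e1 + 28/25*e2


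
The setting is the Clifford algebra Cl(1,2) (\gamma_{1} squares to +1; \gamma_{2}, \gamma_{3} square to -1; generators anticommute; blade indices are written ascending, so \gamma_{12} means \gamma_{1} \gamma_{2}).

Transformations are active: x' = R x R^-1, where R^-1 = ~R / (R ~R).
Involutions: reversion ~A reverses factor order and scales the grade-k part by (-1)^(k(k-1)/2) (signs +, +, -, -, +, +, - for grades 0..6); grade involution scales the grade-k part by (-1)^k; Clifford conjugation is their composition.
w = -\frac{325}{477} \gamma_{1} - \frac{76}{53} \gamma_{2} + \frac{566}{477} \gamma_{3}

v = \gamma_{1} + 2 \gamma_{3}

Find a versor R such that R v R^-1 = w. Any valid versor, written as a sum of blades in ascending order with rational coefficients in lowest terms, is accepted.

Sketch: the shared square -3 makes R = v + w = \frac{152}{477} \gamma_{1} - \frac{76}{53} \gamma_{2} + \frac{1520}{477} \gamma_{3} the natural versor; its sandwich fixes that direction, negates (v - w)/2, and sends v to w.
Answer: \frac{152}{477} \gamma_{1} - \frac{76}{53} \gamma_{2} + \frac{1520}{477} \gamma_{3}


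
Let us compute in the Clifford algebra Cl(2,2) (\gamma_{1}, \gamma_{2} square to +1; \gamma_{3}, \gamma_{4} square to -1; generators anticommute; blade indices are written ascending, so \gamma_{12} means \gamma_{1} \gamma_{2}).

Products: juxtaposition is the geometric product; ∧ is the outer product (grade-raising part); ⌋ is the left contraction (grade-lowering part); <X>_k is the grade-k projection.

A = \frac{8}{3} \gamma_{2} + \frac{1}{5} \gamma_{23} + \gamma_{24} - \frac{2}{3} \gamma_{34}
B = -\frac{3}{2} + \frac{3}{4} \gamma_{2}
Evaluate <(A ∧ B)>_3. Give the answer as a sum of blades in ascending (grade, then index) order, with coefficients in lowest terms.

step 1: -4 \gamma_{2} - \frac{3}{10} \gamma_{23} - \frac{3}{2} \gamma_{24} + \gamma_{34} - \frac{1}{2} \gamma_{234}
step 2: -\frac{1}{2} \gamma_{234}
Answer: -\frac{1}{2} \gamma_{234}


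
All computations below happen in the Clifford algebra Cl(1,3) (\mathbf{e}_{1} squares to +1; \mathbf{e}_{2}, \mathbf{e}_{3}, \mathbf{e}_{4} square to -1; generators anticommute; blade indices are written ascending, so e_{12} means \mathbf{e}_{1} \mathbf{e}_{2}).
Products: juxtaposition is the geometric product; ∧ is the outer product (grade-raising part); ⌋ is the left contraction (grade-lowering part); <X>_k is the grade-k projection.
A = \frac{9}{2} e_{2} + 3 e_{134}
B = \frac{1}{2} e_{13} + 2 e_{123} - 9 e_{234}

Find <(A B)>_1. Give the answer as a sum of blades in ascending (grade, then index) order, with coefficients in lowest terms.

step 1: \frac{3}{2} e_{4} + 27 e_{12} + 9 e_{13} + 6 e_{24} + \frac{81}{2} e_{34} - \frac{9}{4} e_{123}
step 2: \frac{3}{2} e_{4}
Answer: \frac{3}{2} e_{4}


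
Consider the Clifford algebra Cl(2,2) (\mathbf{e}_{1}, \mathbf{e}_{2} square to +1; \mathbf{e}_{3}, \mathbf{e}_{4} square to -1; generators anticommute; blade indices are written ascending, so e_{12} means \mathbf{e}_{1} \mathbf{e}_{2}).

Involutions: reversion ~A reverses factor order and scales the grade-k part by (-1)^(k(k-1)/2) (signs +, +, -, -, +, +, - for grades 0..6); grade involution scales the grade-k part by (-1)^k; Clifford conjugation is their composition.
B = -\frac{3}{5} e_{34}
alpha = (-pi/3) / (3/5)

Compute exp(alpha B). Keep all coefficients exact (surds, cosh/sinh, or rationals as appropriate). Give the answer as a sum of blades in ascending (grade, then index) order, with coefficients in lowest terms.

B^2 = (-\frac{3}{5})^2*(e_{34})^2 = \frac{9}{25}*(-1) = -\frac{9}{25} (a basis 2-blade squares to minus the product of its generators' squares).
B^2 = -\frac{9}{25} — a negative square means the series sums to a rotation: l = \frac{3}{5}, alpha*l = - \frac{\pi}{3}, so exp(alpha B) = cos(- \frac{\pi}{3}) + (sin(- \frac{\pi}{3})/(\frac{3}{5}))*B = \frac{1}{2} + (- \frac{5 \sqrt{3}}{6})*B.
Answer: \frac{1}{2} + \frac{\sqrt{3}}{2} e_{34}


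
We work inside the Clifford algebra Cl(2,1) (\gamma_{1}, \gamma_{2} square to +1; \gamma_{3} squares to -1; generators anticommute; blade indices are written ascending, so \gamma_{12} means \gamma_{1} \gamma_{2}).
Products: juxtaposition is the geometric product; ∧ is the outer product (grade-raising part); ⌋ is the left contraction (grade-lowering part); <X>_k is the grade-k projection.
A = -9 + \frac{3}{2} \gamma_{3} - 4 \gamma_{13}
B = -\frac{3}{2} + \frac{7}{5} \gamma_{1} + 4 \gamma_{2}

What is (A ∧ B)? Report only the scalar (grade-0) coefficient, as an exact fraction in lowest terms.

step 1: \frac{27}{2} - \frac{63}{5} \gamma_{1} - 36 \gamma_{2} - \frac{9}{4} \gamma_{3} + \frac{39}{10} \gamma_{13} - 6 \gamma_{23} + 16 \gamma_{123}
Answer: \frac{27}{2}


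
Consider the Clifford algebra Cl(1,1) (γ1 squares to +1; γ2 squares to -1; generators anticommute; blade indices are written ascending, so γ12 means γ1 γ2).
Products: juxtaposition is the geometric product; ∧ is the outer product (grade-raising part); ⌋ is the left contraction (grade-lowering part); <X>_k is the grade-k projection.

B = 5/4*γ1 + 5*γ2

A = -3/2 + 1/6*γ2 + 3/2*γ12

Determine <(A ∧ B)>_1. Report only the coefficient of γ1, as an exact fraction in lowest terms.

step 1: -15/8*γ1 - 15/2*γ2 - 5/24*γ12
step 2: -15/8*γ1 - 15/2*γ2
Answer: -15/8


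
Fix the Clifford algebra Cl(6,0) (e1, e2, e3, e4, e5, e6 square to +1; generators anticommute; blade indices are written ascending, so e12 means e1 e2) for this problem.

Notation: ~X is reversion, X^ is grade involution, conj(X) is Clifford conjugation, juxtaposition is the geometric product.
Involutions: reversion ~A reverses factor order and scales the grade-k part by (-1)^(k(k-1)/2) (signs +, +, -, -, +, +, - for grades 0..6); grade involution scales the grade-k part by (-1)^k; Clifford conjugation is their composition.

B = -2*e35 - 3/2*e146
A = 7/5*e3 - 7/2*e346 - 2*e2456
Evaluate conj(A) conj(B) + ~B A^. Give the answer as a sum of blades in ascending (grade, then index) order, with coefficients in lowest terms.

first term: -14/5*e5 + 21/4*e13 + 3*e125 + 7*e456 - 21/10*e1346 - 4*e2346
second term: 14/5*e5 - 21/4*e13 - 3*e125 + 7*e456 - 21/10*e1346 + 4*e2346
Answer: 14*e456 - 21/5*e1346


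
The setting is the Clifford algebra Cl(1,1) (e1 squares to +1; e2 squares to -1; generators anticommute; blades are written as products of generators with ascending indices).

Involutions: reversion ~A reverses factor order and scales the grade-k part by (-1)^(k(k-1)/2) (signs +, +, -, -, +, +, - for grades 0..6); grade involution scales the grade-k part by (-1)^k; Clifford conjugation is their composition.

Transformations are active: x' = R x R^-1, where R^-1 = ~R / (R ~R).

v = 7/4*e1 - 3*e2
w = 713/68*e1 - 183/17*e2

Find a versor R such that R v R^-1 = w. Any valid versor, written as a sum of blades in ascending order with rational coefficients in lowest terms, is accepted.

Why this works: both vectors square to -95/16, so q(v) = q(w) and R = v + w = 208/17*e1 - 234/17*e2 carries v to w — its own direction survives, the complement (v - w)/2 flips.
Answer: 208/17*e1 - 234/17*e2


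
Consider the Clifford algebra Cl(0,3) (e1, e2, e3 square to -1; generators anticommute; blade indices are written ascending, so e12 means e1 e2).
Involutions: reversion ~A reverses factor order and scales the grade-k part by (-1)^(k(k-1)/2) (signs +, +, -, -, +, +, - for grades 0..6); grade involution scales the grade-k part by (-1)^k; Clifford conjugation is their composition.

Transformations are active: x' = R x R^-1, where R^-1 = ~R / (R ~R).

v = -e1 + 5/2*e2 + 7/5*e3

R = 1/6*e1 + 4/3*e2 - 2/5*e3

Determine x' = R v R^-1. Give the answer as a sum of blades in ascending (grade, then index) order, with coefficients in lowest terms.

~R = 1/6*e1 + 4/3*e2 - 2/5*e3, and R ~R = -1769/900, so R^-1 = ~R / (-1769/900).
R v = -391/150 + 7/4*e12 - 1/6*e13 + 43/15*e23
Answer: 2551/1769*e1 + 3667/3538*e2 - 21767/8845*e3


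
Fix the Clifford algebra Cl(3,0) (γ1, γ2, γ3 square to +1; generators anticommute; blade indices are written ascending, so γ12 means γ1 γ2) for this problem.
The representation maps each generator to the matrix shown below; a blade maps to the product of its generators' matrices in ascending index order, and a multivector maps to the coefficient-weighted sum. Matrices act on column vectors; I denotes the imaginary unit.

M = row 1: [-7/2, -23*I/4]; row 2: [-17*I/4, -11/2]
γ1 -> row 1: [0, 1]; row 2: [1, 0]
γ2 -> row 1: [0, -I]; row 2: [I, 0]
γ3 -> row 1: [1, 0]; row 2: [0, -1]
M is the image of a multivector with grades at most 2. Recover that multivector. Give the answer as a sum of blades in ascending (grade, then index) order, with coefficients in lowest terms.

Method: 1, rho(γ1), rho(γ2), rho(γ3) form a trace-orthogonal basis of the 2x2 complex matrices (tr(X Y) = 2 if X = Y, else 0), so M = m0*1 + m1*rho(γ1) + m2*rho(γ2) + m3*rho(γ3) with m0 = tr(M)/2 = -9/2, m1 = tr(M rho(γ1))/2 = -5*I, m2 = tr(M rho(γ2))/2 = 3/4, m3 = tr(M rho(γ3))/2 = 1.
Multiplying table entries, the bivector images are rho(γ12) = I*rho(γ3), rho(γ13) = -I*rho(γ2), rho(γ23) = I*rho(γ1); with real blade coefficients the real parts of m0..m3 are the coefficients of 1, γ1, γ2, γ3 and the imaginary parts give the bivectors (γ23: Im m1, γ13: -Im m2, γ12: Im m3).
Answer: -9/2 + 3/4*γ2 + γ3 - 5*γ23


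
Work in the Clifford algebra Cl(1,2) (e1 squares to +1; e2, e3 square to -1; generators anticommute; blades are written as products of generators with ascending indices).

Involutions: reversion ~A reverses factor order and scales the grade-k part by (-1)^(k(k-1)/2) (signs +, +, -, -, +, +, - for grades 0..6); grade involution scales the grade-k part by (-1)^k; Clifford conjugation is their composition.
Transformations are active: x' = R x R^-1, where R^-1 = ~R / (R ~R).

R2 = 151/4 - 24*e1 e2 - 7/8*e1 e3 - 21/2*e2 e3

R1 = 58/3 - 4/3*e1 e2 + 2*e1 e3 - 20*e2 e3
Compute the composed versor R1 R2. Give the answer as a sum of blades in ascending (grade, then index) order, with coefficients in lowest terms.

Distribute over the terms of R1 (each basis-blade product reordered to ascending indices, repeated generators contracted through their squares):
(58/3) R2 = 4379/6 - 464*e1 e2 - 203/12*e1 e3 - 203*e2 e3
(-4/3*e1 e2) R2 = 32 - 151/3*e1 e2 - 14*e1 e3 - 7/6*e2 e3
(2*e1 e3) R2 = -7/4 - 21*e1 e2 + 151/2*e1 e3 - 48*e2 e3
(-20*e2 e3) R2 = -210 - 35/2*e1 e2 + 480*e1 e3 - 755*e2 e3
Summing the partial products and collecting blades:
Answer: 6601/12 - 3317/6*e1 e2 + 6295/12*e1 e3 - 6043/6*e2 e3


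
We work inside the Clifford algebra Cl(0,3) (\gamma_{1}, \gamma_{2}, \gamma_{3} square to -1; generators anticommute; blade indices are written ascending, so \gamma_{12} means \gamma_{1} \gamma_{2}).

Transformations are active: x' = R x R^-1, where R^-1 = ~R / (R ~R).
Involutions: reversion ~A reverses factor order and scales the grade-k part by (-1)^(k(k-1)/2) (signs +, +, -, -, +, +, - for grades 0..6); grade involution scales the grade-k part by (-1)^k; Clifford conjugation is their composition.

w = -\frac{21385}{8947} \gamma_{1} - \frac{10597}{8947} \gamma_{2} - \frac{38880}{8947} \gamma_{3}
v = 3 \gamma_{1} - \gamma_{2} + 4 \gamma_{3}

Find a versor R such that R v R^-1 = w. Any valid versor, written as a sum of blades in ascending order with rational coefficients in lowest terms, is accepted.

Since q(v) = q(w) = -26, the sum R = v + w = \frac{5456}{8947} \gamma_{1} - \frac{19544}{8947} \gamma_{2} - \frac{3092}{8947} \gamma_{3} does the job whenever invertible.
Answer: \frac{5456}{8947} \gamma_{1} - \frac{19544}{8947} \gamma_{2} - \frac{3092}{8947} \gamma_{3}


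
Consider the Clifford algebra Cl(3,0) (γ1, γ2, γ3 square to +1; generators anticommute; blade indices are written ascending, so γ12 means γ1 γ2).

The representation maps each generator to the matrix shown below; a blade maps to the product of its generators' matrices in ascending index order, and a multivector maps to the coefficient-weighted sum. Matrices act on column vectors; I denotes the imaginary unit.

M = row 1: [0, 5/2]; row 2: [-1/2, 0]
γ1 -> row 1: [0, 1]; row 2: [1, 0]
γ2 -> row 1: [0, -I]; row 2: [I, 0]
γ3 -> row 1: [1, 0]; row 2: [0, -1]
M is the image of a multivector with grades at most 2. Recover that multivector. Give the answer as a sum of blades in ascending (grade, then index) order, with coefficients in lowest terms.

Method: 1, rho(γ1), rho(γ2), rho(γ3) form a trace-orthogonal basis of the 2x2 complex matrices (tr(X Y) = 2 if X = Y, else 0), so M = m0*1 + m1*rho(γ1) + m2*rho(γ2) + m3*rho(γ3) with m0 = tr(M)/2 = 0, m1 = tr(M rho(γ1))/2 = 1, m2 = tr(M rho(γ2))/2 = 3*I/2, m3 = tr(M rho(γ3))/2 = 0.
Multiplying table entries, the bivector images are rho(γ12) = I*rho(γ3), rho(γ13) = -I*rho(γ2), rho(γ23) = I*rho(γ1); with real blade coefficients the real parts of m0..m3 are the coefficients of 1, γ1, γ2, γ3 and the imaginary parts give the bivectors (γ23: Im m1, γ13: -Im m2, γ12: Im m3).
Answer: γ1 - 3/2*γ13


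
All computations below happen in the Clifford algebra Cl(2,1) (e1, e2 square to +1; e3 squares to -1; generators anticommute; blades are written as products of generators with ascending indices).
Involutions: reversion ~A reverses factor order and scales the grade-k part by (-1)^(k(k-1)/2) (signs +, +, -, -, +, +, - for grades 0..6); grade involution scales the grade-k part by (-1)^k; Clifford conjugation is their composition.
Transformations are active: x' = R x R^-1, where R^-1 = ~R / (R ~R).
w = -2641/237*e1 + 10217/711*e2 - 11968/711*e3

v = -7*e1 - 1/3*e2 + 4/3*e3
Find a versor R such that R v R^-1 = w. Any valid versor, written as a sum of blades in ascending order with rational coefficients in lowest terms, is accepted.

Here q(v) = q(w) = 142/3; the classical choice R = v + w = -4300/237*e1 + 9980/711*e2 - 11020/711*e3 then realises v -> w under the sandwich.
Answer: -4300/237*e1 + 9980/711*e2 - 11020/711*e3
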